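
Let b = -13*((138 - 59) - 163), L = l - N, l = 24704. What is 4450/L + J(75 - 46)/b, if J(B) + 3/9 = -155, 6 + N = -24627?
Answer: -4206421/80814006 ≈ -0.052051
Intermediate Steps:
N = -24633 (N = -6 - 24627 = -24633)
J(B) = -466/3 (J(B) = -⅓ - 155 = -466/3)
L = 49337 (L = 24704 - 1*(-24633) = 24704 + 24633 = 49337)
b = 1092 (b = -13*(79 - 163) = -13*(-84) = 1092)
4450/L + J(75 - 46)/b = 4450/49337 - 466/3/1092 = 4450*(1/49337) - 466/3*1/1092 = 4450/49337 - 233/1638 = -4206421/80814006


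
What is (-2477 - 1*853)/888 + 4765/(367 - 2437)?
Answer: -5011/828 ≈ -6.0519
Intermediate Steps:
(-2477 - 1*853)/888 + 4765/(367 - 2437) = (-2477 - 853)*(1/888) + 4765/(-2070) = -3330*1/888 + 4765*(-1/2070) = -15/4 - 953/414 = -5011/828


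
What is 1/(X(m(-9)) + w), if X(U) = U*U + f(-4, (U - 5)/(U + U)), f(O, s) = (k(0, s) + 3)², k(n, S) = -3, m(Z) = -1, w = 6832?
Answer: 1/6833 ≈ 0.00014635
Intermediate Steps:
f(O, s) = 0 (f(O, s) = (-3 + 3)² = 0² = 0)
X(U) = U² (X(U) = U*U + 0 = U² + 0 = U²)
1/(X(m(-9)) + w) = 1/((-1)² + 6832) = 1/(1 + 6832) = 1/6833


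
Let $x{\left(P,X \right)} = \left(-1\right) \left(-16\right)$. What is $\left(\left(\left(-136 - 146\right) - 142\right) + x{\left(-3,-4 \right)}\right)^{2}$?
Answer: $166464$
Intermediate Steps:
$x{\left(P,X \right)} = 16$
$\left(\left(\left(-136 - 146\right) - 142\right) + x{\left(-3,-4 \right)}\right)^{2} = \left(\left(\left(-136 - 146\right) - 142\right) + 16\right)^{2} = \left(\left(-282 - 142\right) + 16\right)^{2} = \left(-424 + 16\right)^{2} = \left(-408\right)^{2} = 166464$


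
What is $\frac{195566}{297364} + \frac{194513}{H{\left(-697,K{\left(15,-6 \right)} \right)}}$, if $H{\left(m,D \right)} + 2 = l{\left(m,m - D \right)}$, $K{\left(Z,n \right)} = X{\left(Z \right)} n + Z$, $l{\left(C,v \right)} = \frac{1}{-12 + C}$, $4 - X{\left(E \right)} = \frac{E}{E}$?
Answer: $- \frac{1864050344447}{19179978} \approx -97187.0$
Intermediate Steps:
$X{\left(E \right)} = 3$ ($X{\left(E \right)} = 4 - \frac{E}{E} = 4 - 1 = 3$)
$K{\left(Z,n \right)} = Z + 3 n$ ($K{\left(Z,n \right)} = 3 n + Z = Z + 3 n$)
$H{\left(m,D \right)} = -2 + \frac{1}{-12 + m}$
$\frac{195566}{297364} + \frac{194513}{H{\left(-697,K{\left(15,-6 \right)} \right)}} = \frac{195566}{297364} + \frac{194513}{\frac{1}{-12 - 697} \left(25 - -1394\right)} = 195566 \cdot \frac{1}{297364} + \frac{194513}{\frac{1}{-709} \left(25 + 1394\right)} = \frac{97783}{148682} + \frac{194513}{\left(- \frac{1}{709}\right) 1419} = \frac{97783}{148682} + \frac{194513}{- \frac{1419}{709}} = \frac{97783}{148682} + 194513 \left(- \frac{709}{1419}\right) = \frac{97783}{148682} - \frac{12537247}{129} = - \frac{1864050344447}{19179978}$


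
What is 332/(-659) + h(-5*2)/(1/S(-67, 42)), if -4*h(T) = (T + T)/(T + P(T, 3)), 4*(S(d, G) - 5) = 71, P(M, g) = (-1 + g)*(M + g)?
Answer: -331717/63264 ≈ -5.2434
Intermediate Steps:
S(d, G) = 91/4 (S(d, G) = 5 + (1/4)*71 = 5 + 71/4 = 91/4)
h(T) = -T/(2*(6 + 3*T)) (h(T) = -(T + T)/(4*(T + (3**2 - T - 1*3 + T*3))) = -2*T/(4*(T + (9 - T - 3 + 3*T))) = -2*T/(4*(T + (6 + 2*T))) = -2*T/(4*(6 + 3*T)) = -T/(2*(6 + 3*T)))
332/(-659) + h(-5*2)/(1/S(-67, 42)) = 332/(-659) + (-(-5*2)/(12 + 6*(-5*2)))/(1/(91/4)) = 332*(-1/659) + (-1*(-10)/(12 + 6*(-10)))/(4/91) = -332/659 - 1*(-10)/(12 - 60)*(91/4) = -332/659 - 1*(-10)/(-48)*(91/4) = -332/659 - 1*(-10)*(-1/48)*(91/4) = -332/659 - 5/24*91/4 = -332/659 - 455/96 = -331717/63264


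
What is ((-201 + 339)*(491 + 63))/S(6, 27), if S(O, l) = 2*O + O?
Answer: 12742/3 ≈ 4247.3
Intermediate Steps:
S(O, l) = 3*O
((-201 + 339)*(491 + 63))/S(6, 27) = ((-201 + 339)*(491 + 63))/((3*6)) = (138*554)/18 = 76452*(1/18) = 12742/3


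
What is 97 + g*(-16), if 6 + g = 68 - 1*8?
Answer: -767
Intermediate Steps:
g = 54 (g = -6 + (68 - 1*8) = -6 + (68 - 8) = -6 + 60 = 54)
97 + g*(-16) = 97 + 54*(-16) = 97 - 864 = -767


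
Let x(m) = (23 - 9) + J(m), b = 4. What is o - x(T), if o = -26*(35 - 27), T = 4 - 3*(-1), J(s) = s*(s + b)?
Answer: -299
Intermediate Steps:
J(s) = s*(4 + s) (J(s) = s*(s + 4) = s*(4 + s))
T = 7 (T = 4 + 3 = 7)
o = -208 (o = -26*8 = -208)
x(m) = 14 + m*(4 + m) (x(m) = (23 - 9) + m*(4 + m) = 14 + m*(4 + m))
o - x(T) = -208 - (14 + 7*(4 + 7)) = -208 - (14 + 7*11) = -208 - (14 + 77) = -208 - 1*91 = -208 - 91 = -299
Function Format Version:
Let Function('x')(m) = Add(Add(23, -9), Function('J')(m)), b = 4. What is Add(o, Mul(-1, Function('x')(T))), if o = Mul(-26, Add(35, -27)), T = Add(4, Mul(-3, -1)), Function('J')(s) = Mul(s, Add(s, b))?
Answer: -299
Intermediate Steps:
Function('J')(s) = Mul(s, Add(4, s)) (Function('J')(s) = Mul(s, Add(s, 4)) = Mul(s, Add(4, s)))
T = 7 (T = Add(4, 3) = 7)
o = -208 (o = Mul(-26, 8) = -208)
Function('x')(m) = Add(14, Mul(m, Add(4, m))) (Function('x')(m) = Add(Add(23, -9), Mul(m, Add(4, m))) = Add(14, Mul(m, Add(4, m))))
Add(o, Mul(-1, Function('x')(T))) = Add(-208, Mul(-1, Add(14, Mul(7, Add(4, 7))))) = Add(-208, Mul(-1, Add(14, Mul(7, 11)))) = Add(-208, Mul(-1, Add(14, 77))) = Add(-208, Mul(-1, 91)) = Add(-208, -91) = -299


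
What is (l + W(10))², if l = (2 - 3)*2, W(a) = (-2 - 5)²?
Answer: 2209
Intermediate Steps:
W(a) = 49 (W(a) = (-7)² = 49)
l = -2 (l = -1*2 = -2)
(l + W(10))² = (-2 + 49)² = 47² = 2209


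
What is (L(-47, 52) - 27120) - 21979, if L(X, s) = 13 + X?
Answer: -49133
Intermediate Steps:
(L(-47, 52) - 27120) - 21979 = ((13 - 47) - 27120) - 21979 = (-34 - 27120) - 21979 = -27154 - 21979 = -49133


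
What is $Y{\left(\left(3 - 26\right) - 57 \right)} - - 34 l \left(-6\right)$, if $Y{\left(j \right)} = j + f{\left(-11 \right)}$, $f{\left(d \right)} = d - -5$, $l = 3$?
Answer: $-698$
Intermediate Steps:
$f{\left(d \right)} = 5 + d$ ($f{\left(d \right)} = d + 5 = 5 + d$)
$Y{\left(j \right)} = -6 + j$ ($Y{\left(j \right)} = j + \left(5 - 11\right) = j - 6 = -6 + j$)
$Y{\left(\left(3 - 26\right) - 57 \right)} - - 34 l \left(-6\right) = \left(-6 + \left(\left(3 - 26\right) - 57\right)\right) - \left(-34\right) 3 \left(-6\right) = \left(-6 - 80\right) - \left(-102\right) \left(-6\right) = \left(-6 - 80\right) - 612 = -86 - 612 = -698$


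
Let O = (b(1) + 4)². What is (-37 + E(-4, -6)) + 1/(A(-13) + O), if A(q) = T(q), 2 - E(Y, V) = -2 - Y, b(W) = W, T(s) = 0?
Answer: -924/25 ≈ -36.960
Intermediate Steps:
E(Y, V) = 4 + Y (E(Y, V) = 2 - (-2 - Y) = 2 + (2 + Y) = 4 + Y)
A(q) = 0
O = 25 (O = (1 + 4)² = 5² = 25)
(-37 + E(-4, -6)) + 1/(A(-13) + O) = (-37 + (4 - 4)) + 1/(0 + 25) = (-37 + 0) + 1/25 = -37 + 1/25 = -924/25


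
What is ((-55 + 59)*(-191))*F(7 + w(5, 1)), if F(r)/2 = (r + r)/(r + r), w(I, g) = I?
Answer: -1528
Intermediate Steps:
F(r) = 2 (F(r) = 2*((r + r)/(r + r)) = 2*((2*r)/((2*r))) = 2*((2*r)*(1/(2*r))) = 2*1 = 2)
((-55 + 59)*(-191))*F(7 + w(5, 1)) = ((-55 + 59)*(-191))*2 = (4*(-191))*2 = -764*2 = -1528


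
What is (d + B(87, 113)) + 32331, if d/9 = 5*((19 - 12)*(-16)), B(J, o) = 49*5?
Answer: 27536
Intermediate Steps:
B(J, o) = 245
d = -5040 (d = 9*(5*((19 - 12)*(-16))) = 9*(5*(7*(-16))) = 9*(5*(-112)) = 9*(-560) = -5040)
(d + B(87, 113)) + 32331 = (-5040 + 245) + 32331 = -4795 + 32331 = 27536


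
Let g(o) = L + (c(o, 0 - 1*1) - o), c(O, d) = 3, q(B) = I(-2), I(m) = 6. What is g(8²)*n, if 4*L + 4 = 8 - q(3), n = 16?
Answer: -984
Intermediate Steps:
q(B) = 6
L = -½ (L = -1 + (8 - 1*6)/4 = -1 + (8 - 6)/4 = -1 + (¼)*2 = -1 + ½ = -½ ≈ -0.50000)
g(o) = 5/2 - o (g(o) = -½ + (3 - o) = 5/2 - o)
g(8²)*n = (5/2 - 1*8²)*16 = (5/2 - 1*64)*16 = (5/2 - 64)*16 = -123/2*16 = -984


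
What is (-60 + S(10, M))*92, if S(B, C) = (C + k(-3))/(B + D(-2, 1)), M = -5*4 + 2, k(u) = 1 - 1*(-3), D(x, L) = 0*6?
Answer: -28244/5 ≈ -5648.8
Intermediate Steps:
D(x, L) = 0
k(u) = 4 (k(u) = 1 + 3 = 4)
M = -18 (M = -20 + 2 = -18)
S(B, C) = (4 + C)/B (S(B, C) = (C + 4)/(B + 0) = (4 + C)/B)
(-60 + S(10, M))*92 = (-60 + (4 - 18)/10)*92 = (-60 + (⅒)*(-14))*92 = (-60 - 7/5)*92 = -307/5*92 = -28244/5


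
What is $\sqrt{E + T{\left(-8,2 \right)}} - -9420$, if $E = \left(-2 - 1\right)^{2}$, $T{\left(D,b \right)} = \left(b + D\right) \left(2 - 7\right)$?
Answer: $9420 + \sqrt{39} \approx 9426.3$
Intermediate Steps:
$T{\left(D,b \right)} = - 5 D - 5 b$ ($T{\left(D,b \right)} = \left(D + b\right) \left(2 - 7\right) = \left(D + b\right) \left(-5\right) = - 5 D - 5 b$)
$E = 9$ ($E = \left(-3\right)^{2} = 9$)
$\sqrt{E + T{\left(-8,2 \right)}} - -9420 = \sqrt{9 - -30} - -9420 = \sqrt{9 + \left(40 - 10\right)} + 9420 = \sqrt{9 + 30} + 9420 = \sqrt{39} + 9420 = 9420 + \sqrt{39}$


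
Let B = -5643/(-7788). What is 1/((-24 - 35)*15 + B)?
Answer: -236/208689 ≈ -0.0011309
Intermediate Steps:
B = 171/236 (B = -5643*(-1/7788) = 171/236 ≈ 0.72458)
1/((-24 - 35)*15 + B) = 1/((-24 - 35)*15 + 171/236) = 1/(-59*15 + 171/236) = 1/(-885 + 171/236) = 1/(-208689/236) = -236/208689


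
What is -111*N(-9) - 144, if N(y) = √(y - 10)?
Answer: -144 - 111*I*√19 ≈ -144.0 - 483.84*I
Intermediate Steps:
N(y) = √(-10 + y)
-111*N(-9) - 144 = -111*√(-10 - 9) - 144 = -111*I*√19 - 144 = -144 - 111*I*√19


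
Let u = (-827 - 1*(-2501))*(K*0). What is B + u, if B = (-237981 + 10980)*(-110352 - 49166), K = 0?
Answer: 36210745518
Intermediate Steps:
u = 0 (u = (-827 - 1*(-2501))*(0*0) = (-827 + 2501)*0 = 1674*0 = 0)
B = 36210745518 (B = -227001*(-159518) = 36210745518)
B + u = 36210745518 + 0 = 36210745518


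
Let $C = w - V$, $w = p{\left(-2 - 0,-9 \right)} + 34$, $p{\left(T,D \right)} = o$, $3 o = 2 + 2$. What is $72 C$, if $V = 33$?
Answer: $168$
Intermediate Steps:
$o = \frac{4}{3}$ ($o = \frac{2 + 2}{3} = \frac{1}{3} \cdot 4 = \frac{4}{3} \approx 1.3333$)
$p{\left(T,D \right)} = \frac{4}{3}$
$w = \frac{106}{3}$ ($w = \frac{4}{3} + 34 = \frac{106}{3} \approx 35.333$)
$C = \frac{7}{3}$ ($C = \frac{106}{3} - 33 = \frac{7}{3} \approx 2.3333$)
$72 C = 72 \cdot \frac{7}{3} = 168$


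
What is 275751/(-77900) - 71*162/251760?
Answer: -585992313/163434200 ≈ -3.5855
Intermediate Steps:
275751/(-77900) - 71*162/251760 = 275751*(-1/77900) - 11502*1/251760 = -275751/77900 - 1917/41960 = -585992313/163434200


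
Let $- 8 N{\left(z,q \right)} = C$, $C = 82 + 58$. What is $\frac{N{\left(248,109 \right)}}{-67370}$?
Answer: $\frac{7}{26948} \approx 0.00025976$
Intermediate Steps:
$C = 140$
$N{\left(z,q \right)} = - \frac{35}{2}$ ($N{\left(z,q \right)} = \left(- \frac{1}{8}\right) 140 = - \frac{35}{2}$)
$\frac{N{\left(248,109 \right)}}{-67370} = - \frac{35}{2 \left(-67370\right)} = \left(- \frac{35}{2}\right) \left(- \frac{1}{67370}\right) = \frac{7}{26948}$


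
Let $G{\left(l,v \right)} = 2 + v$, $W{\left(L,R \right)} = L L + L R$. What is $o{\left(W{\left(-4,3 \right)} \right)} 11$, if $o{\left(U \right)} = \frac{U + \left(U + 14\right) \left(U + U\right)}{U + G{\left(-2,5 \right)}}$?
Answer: $148$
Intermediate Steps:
$W{\left(L,R \right)} = L^{2} + L R$
$o{\left(U \right)} = \frac{U + 2 U \left(14 + U\right)}{7 + U}$ ($o{\left(U \right)} = \frac{U + \left(U + 14\right) \left(U + U\right)}{U + \left(2 + 5\right)} = \frac{U + \left(14 + U\right) 2 U}{U + 7} = \frac{U + 2 U \left(14 + U\right)}{7 + U}$)
$o{\left(W{\left(-4,3 \right)} \right)} 11 = \frac{- 4 \left(-4 + 3\right) \left(29 + 2 \left(- 4 \left(-4 + 3\right)\right)\right)}{7 - 4 \left(-4 + 3\right)} 11 = \frac{\left(-4\right) \left(-1\right) \left(29 + 2 \left(\left(-4\right) \left(-1\right)\right)\right)}{7 - -4} \cdot 11 = \frac{4 \left(29 + 2 \cdot 4\right)}{7 + 4} \cdot 11 = \frac{4 \left(29 + 8\right)}{11} \cdot 11 = 4 \cdot \frac{1}{11} \cdot 37 \cdot 11 = \frac{148}{11} \cdot 11 = 148$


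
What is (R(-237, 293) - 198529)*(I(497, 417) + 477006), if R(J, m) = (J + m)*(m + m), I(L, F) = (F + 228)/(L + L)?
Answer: -78571925591217/994 ≈ -7.9046e+10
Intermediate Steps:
I(L, F) = (228 + F)/(2*L) (I(L, F) = (228 + F)/((2*L)) = (228 + F)*(1/(2*L)) = (228 + F)/(2*L))
R(J, m) = 2*m*(J + m) (R(J, m) = (J + m)*(2*m) = 2*m*(J + m))
(R(-237, 293) - 198529)*(I(497, 417) + 477006) = (2*293*(-237 + 293) - 198529)*((½)*(228 + 417)/497 + 477006) = (2*293*56 - 198529)*((½)*(1/497)*645 + 477006) = (32816 - 198529)*(645/994 + 477006) = -165713*474144609/994 = -78571925591217/994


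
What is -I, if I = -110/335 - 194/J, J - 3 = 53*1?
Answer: 7115/1876 ≈ 3.7926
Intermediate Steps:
J = 56 (J = 3 + 53*1 = 3 + 53 = 56)
I = -7115/1876 (I = -110/335 - 194/56 = -110*1/335 - 194*1/56 = -22/67 - 97/28 = -7115/1876 ≈ -3.7926)
-I = -1*(-7115/1876) = 7115/1876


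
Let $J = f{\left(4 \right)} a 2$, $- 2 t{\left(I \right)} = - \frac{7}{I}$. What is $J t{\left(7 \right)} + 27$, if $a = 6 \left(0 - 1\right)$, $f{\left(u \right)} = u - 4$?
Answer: $27$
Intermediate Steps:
$f{\left(u \right)} = -4 + u$
$t{\left(I \right)} = \frac{7}{2 I}$ ($t{\left(I \right)} = - \frac{\left(-7\right) \frac{1}{I}}{2} = \frac{7}{2 I}$)
$a = -6$ ($a = 6 \left(-1\right) = -6$)
$J = 0$ ($J = \left(-4 + 4\right) \left(-6\right) 2 = 0 \left(-6\right) 2 = 0 \cdot 2 = 0$)
$J t{\left(7 \right)} + 27 = 0 \frac{7}{2 \cdot 7} + 27 = 0 \cdot \frac{7}{2} \cdot \frac{1}{7} + 27 = 0 \cdot \frac{1}{2} + 27 = 0 + 27 = 27$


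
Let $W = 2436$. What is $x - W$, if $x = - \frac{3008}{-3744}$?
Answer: $- \frac{284918}{117} \approx -2435.2$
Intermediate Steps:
$x = \frac{94}{117}$ ($x = \left(-3008\right) \left(- \frac{1}{3744}\right) = \frac{94}{117} \approx 0.80342$)
$x - W = \frac{94}{117} - 2436 = - \frac{284918}{117}$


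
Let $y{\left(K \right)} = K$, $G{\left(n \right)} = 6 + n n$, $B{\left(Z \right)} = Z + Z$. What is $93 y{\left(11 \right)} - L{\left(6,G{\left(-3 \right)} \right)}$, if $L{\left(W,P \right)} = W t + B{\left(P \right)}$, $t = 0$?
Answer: $993$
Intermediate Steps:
$B{\left(Z \right)} = 2 Z$
$G{\left(n \right)} = 6 + n^{2}$
$L{\left(W,P \right)} = 2 P$ ($L{\left(W,P \right)} = W 0 + 2 P = 0 + 2 P = 2 P$)
$93 y{\left(11 \right)} - L{\left(6,G{\left(-3 \right)} \right)} = 93 \cdot 11 - 2 \left(6 + \left(-3\right)^{2}\right) = 1023 - 2 \left(6 + 9\right) = 1023 - 2 \cdot 15 = 1023 - 30 = 993$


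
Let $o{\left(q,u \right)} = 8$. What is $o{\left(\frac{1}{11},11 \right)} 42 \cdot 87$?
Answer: $29232$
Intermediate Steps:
$o{\left(\frac{1}{11},11 \right)} 42 \cdot 87 = 8 \cdot 42 \cdot 87 = 336 \cdot 87 = 29232$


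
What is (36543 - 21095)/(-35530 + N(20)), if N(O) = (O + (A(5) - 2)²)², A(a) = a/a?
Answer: -15448/35089 ≈ -0.44025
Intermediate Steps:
A(a) = 1
N(O) = (1 + O)² (N(O) = (O + (1 - 2)²)² = (O + (-1)²)² = (O + 1)² = (1 + O)²)
(36543 - 21095)/(-35530 + N(20)) = (36543 - 21095)/(-35530 + (1 + 20)²) = 15448/(-35530 + 21²) = 15448/(-35530 + 441) = 15448/(-35089) = 15448*(-1/35089) = -15448/35089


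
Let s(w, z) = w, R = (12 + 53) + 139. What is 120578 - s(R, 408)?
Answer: 120374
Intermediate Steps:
R = 204 (R = 65 + 139 = 204)
120578 - s(R, 408) = 120578 - 1*204 = 120578 - 204 = 120374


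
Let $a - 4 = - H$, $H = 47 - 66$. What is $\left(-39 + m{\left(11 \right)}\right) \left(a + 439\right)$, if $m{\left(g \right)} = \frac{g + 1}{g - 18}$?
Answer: $-18810$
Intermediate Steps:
$H = -19$
$m{\left(g \right)} = \frac{1 + g}{-18 + g}$
$a = 23$ ($a = 4 - -19 = 4 + 19 = 23$)
$\left(-39 + m{\left(11 \right)}\right) \left(a + 439\right) = \left(-39 + \frac{1 + 11}{-18 + 11}\right) \left(23 + 439\right) = \left(-39 + \frac{1}{-7} \cdot 12\right) 462 = \left(-39 - \frac{12}{7}\right) 462 = \left(- \frac{285}{7}\right) 462 = -18810$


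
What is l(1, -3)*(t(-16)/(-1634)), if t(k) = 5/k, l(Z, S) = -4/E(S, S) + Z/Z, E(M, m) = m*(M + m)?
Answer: 35/235296 ≈ 0.00014875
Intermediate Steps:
l(Z, S) = 1 - 2/S² (l(Z, S) = -4*1/(S*(S + S)) + Z/Z = -4*1/(2*S²) + 1 = -2/S² + 1 = 1 - 2/S²)
l(1, -3)*(t(-16)/(-1634)) = (1 - 2/(-3)²)*((5/(-16))/(-1634)) = (1 - 2*⅑)*((5*(-1/16))*(-1/1634)) = (1 - 2/9)*(-5/16*(-1/1634)) = (7/9)*(5/26144) = 35/235296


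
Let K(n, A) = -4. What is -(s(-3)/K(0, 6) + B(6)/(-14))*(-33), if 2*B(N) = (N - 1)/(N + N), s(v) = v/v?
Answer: -979/112 ≈ -8.7411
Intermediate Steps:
s(v) = 1
B(N) = (-1 + N)/(4*N) (B(N) = ((N - 1)/(N + N))/2 = ((-1 + N)/((2*N)))/2 = ((-1 + N)*(1/(2*N)))/2 = ((-1 + N)/(2*N))/2 = (-1 + N)/(4*N))
-(s(-3)/K(0, 6) + B(6)/(-14))*(-33) = -(1/(-4) + ((¼)*(-1 + 6)/6)/(-14))*(-33) = -(1*(-¼) + ((¼)*(⅙)*5)*(-1/14))*(-33) = -(-¼ + (5/24)*(-1/14))*(-33) = -(-¼ - 5/336)*(-33) = -1*(-89/336)*(-33) = (89/336)*(-33) = -979/112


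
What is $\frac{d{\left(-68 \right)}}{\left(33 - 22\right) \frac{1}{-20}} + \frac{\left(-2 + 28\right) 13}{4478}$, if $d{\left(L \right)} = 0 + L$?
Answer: $\frac{3046899}{24629} \approx 123.71$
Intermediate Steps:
$d{\left(L \right)} = L$
$\frac{d{\left(-68 \right)}}{\left(33 - 22\right) \frac{1}{-20}} + \frac{\left(-2 + 28\right) 13}{4478} = - \frac{68}{\left(33 - 22\right) \frac{1}{-20}} + \frac{\left(-2 + 28\right) 13}{4478} = - \frac{68}{11 \left(- \frac{1}{20}\right)} + 26 \cdot 13 \cdot \frac{1}{4478} = - \frac{68}{- \frac{11}{20}} + 338 \cdot \frac{1}{4478} = \left(-68\right) \left(- \frac{20}{11}\right) + \frac{169}{2239} = \frac{1360}{11} + \frac{169}{2239} = \frac{3046899}{24629}$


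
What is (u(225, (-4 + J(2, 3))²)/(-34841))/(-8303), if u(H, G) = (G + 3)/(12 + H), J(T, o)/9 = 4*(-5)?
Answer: 33859/68560503051 ≈ 4.9386e-7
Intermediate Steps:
J(T, o) = -180 (J(T, o) = 9*(4*(-5)) = 9*(-20) = -180)
u(H, G) = (3 + G)/(12 + H)
(u(225, (-4 + J(2, 3))²)/(-34841))/(-8303) = (((3 + (-4 - 180)²)/(12 + 225))/(-34841))/(-8303) = (((3 + (-184)²)/237)*(-1/34841))*(-1/8303) = (((3 + 33856)/237)*(-1/34841))*(-1/8303) = (((1/237)*33859)*(-1/34841))*(-1/8303) = ((33859/237)*(-1/34841))*(-1/8303) = -33859/8257317*(-1/8303) = 33859/68560503051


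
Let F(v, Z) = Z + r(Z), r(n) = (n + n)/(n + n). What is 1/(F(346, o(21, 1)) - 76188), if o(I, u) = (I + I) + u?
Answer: -1/76144 ≈ -1.3133e-5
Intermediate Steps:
o(I, u) = u + 2*I (o(I, u) = 2*I + u = u + 2*I)
r(n) = 1 (r(n) = (2*n)/((2*n)) = (2*n)*(1/(2*n)) = 1)
F(v, Z) = 1 + Z (F(v, Z) = Z + 1 = 1 + Z)
1/(F(346, o(21, 1)) - 76188) = 1/((1 + (1 + 2*21)) - 76188) = 1/((1 + (1 + 42)) - 76188) = 1/((1 + 43) - 76188) = 1/(44 - 76188) = 1/(-76144) = -1/76144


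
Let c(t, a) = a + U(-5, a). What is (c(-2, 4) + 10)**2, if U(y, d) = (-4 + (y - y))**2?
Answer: 900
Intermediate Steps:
U(y, d) = 16 (U(y, d) = (-4 + 0)**2 = (-4)**2 = 16)
c(t, a) = 16 + a (c(t, a) = a + 16 = 16 + a)
(c(-2, 4) + 10)**2 = ((16 + 4) + 10)**2 = (20 + 10)**2 = 30**2 = 900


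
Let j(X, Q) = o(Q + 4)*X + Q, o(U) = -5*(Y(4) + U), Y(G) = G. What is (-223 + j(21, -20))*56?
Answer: 56952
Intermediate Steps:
o(U) = -20 - 5*U (o(U) = -5*(4 + U) = -20 - 5*U)
j(X, Q) = Q + X*(-40 - 5*Q) (j(X, Q) = (-20 - 5*(Q + 4))*X + Q = (-20 - 5*(4 + Q))*X + Q = (-20 + (-20 - 5*Q))*X + Q = (-40 - 5*Q)*X + Q = X*(-40 - 5*Q) + Q = Q + X*(-40 - 5*Q))
(-223 + j(21, -20))*56 = (-223 + (-20 - 5*21*(8 - 20)))*56 = (-223 + (-20 - 5*21*(-12)))*56 = (-223 + (-20 + 1260))*56 = (-223 + 1240)*56 = 1017*56 = 56952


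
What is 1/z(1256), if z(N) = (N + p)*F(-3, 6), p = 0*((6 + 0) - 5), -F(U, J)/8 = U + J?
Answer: -1/30144 ≈ -3.3174e-5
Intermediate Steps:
F(U, J) = -8*J - 8*U (F(U, J) = -8*(U + J) = -8*(J + U) = -8*J - 8*U)
p = 0 (p = 0*(6 - 5) = 0*1 = 0)
z(N) = -24*N (z(N) = (N + 0)*(-8*6 - 8*(-3)) = N*(-48 + 24) = N*(-24) = -24*N)
1/z(1256) = 1/(-24*1256) = 1/(-30144) = -1/30144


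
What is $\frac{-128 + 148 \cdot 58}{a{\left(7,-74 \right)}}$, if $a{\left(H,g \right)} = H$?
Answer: $1208$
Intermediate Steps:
$\frac{-128 + 148 \cdot 58}{a{\left(7,-74 \right)}} = \frac{-128 + 148 \cdot 58}{7} = \left(-128 + 8584\right) \frac{1}{7} = 8456 \cdot \frac{1}{7} = 1208$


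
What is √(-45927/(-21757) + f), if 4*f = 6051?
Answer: √2868340948455/43514 ≈ 38.921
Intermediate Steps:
f = 6051/4 (f = (¼)*6051 = 6051/4 ≈ 1512.8)
√(-45927/(-21757) + f) = √(-45927/(-21757) + 6051/4) = √(-45927*(-1/21757) + 6051/4) = √(45927/21757 + 6051/4) = √(131835315/87028) = √2868340948455/43514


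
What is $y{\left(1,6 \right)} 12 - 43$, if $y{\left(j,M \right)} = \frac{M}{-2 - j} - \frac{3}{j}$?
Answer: $-103$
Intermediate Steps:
$y{\left(j,M \right)} = - \frac{3}{j} + \frac{M}{-2 - j}$
$y{\left(1,6 \right)} 12 - 43 = \frac{-6 - 3 - 6 \cdot 1}{1 \left(2 + 1\right)} 12 - 43 = 1 \cdot \frac{1}{3} \left(-6 - 3 - 6\right) 12 - 43 = 1 \cdot \frac{1}{3} \left(-15\right) 12 - 43 = \left(-5\right) 12 - 43 = -60 - 43 = -103$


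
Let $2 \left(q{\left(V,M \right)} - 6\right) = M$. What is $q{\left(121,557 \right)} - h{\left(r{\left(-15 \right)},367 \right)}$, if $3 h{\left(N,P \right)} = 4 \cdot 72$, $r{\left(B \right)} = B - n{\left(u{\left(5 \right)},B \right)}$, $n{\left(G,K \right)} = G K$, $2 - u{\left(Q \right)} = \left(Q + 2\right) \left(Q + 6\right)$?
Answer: $\frac{377}{2} \approx 188.5$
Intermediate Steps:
$u{\left(Q \right)} = 2 - \left(2 + Q\right) \left(6 + Q\right)$ ($u{\left(Q \right)} = 2 - \left(Q + 2\right) \left(Q + 6\right) = 2 - \left(2 + Q\right) \left(6 + Q\right)$)
$r{\left(B \right)} = 76 B$ ($r{\left(B \right)} = B - \left(-10 - 5^{2} - 40\right) B = B - \left(-10 - 25 - 40\right) B = B - - 75 B = B + 75 B = 76 B$)
$q{\left(V,M \right)} = 6 + \frac{M}{2}$
$h{\left(N,P \right)} = 96$ ($h{\left(N,P \right)} = \frac{4 \cdot 72}{3} = \frac{1}{3} \cdot 288 = 96$)
$q{\left(121,557 \right)} - h{\left(r{\left(-15 \right)},367 \right)} = \left(6 + \frac{1}{2} \cdot 557\right) - 96 = \left(6 + \frac{557}{2}\right) - 96 = \frac{569}{2} - 96 = \frac{377}{2}$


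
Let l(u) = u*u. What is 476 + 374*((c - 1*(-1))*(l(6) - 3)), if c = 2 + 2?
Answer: 62186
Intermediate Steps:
l(u) = u²
c = 4
476 + 374*((c - 1*(-1))*(l(6) - 3)) = 476 + 374*((4 - 1*(-1))*(6² - 3)) = 476 + 374*((4 + 1)*(36 - 3)) = 476 + 374*(5*33) = 476 + 374*165 = 476 + 61710 = 62186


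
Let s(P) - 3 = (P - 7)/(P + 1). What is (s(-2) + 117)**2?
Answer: 16641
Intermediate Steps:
s(P) = 3 + (-7 + P)/(1 + P) (s(P) = 3 + (P - 7)/(P + 1) = 3 + (-7 + P)/(1 + P))
(s(-2) + 117)**2 = (4*(-1 - 2)/(1 - 2) + 117)**2 = (4*(-3)/(-1) + 117)**2 = (4*(-1)*(-3) + 117)**2 = (12 + 117)**2 = 129**2 = 16641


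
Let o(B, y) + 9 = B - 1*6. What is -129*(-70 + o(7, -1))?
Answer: 10062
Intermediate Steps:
o(B, y) = -15 + B (o(B, y) = -9 + (B - 1*6) = -9 + (B - 6) = -9 + (-6 + B) = -15 + B)
-129*(-70 + o(7, -1)) = -129*(-70 + (-15 + 7)) = -129*(-70 - 8) = -129*(-78) = 10062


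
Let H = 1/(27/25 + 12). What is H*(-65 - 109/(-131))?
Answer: -70050/14279 ≈ -4.9058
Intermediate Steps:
H = 25/327 (H = 1/(27*(1/25) + 12) = 1/(27/25 + 12) = 1/(327/25) = 25/327 ≈ 0.076453)
H*(-65 - 109/(-131)) = 25*(-65 - 109/(-131))/327 = 25*(-65 - 109*(-1/131))/327 = 25*(-65 + 109/131)/327 = (25/327)*(-8406/131) = -70050/14279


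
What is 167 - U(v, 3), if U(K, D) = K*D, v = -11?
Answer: 200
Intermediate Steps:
U(K, D) = D*K
167 - U(v, 3) = 167 - 3*(-11) = 167 - 1*(-33) = 167 + 33 = 200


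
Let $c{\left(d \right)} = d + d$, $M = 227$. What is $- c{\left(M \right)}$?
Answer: $-454$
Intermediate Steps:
$c{\left(d \right)} = 2 d$
$- c{\left(M \right)} = - 2 \cdot 227 = \left(-1\right) 454 = -454$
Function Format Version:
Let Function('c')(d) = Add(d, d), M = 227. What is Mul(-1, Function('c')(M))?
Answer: -454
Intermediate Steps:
Function('c')(d) = Mul(2, d)
Mul(-1, Function('c')(M)) = Mul(-1, Mul(2, 227)) = Mul(-1, 454) = -454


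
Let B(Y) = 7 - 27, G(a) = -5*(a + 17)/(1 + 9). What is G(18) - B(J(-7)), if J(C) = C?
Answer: 5/2 ≈ 2.5000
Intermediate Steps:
G(a) = -17/2 - a/2 (G(a) = -5*(17 + a)/10 = -5*(17/10 + a/10) = -17/2 - a/2)
B(Y) = -20
G(18) - B(J(-7)) = (-17/2 - 1/2*18) - 1*(-20) = (-17/2 - 9) + 20 = -35/2 + 20 = 5/2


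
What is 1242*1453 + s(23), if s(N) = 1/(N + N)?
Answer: 83012797/46 ≈ 1.8046e+6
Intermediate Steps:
s(N) = 1/(2*N)
1242*1453 + s(23) = 1242*1453 + (½)/23 = 1804626 + (½)*(1/23) = 1804626 + 1/46 = 83012797/46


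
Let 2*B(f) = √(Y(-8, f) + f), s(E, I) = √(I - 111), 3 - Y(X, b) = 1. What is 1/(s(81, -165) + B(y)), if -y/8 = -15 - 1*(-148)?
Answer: -2*I/(3*√118 + 4*√69) ≈ -0.030388*I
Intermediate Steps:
y = -1064 (y = -8*(-15 - 1*(-148)) = -8*(-15 + 148) = -8*133 = -1064)
Y(X, b) = 2 (Y(X, b) = 3 - 1*1 = 3 - 1 = 2)
s(E, I) = √(-111 + I)
B(f) = √(2 + f)/2
1/(s(81, -165) + B(y)) = 1/(√(-111 - 165) + √(2 - 1064)/2) = 1/(√(-276) + √(-1062)/2) = 1/(2*I*√69 + (3*I*√118)/2) = 1/(2*I*√69 + 3*I*√118/2)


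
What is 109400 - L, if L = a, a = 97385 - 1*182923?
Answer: 194938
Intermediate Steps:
a = -85538 (a = 97385 - 182923 = -85538)
L = -85538
109400 - L = 109400 - 1*(-85538) = 109400 + 85538 = 194938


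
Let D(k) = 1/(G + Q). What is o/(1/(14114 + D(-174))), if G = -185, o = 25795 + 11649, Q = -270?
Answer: 240460462836/455 ≈ 5.2848e+8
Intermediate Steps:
o = 37444
D(k) = -1/455 (D(k) = 1/(-185 - 270) = 1/(-455) = -1/455)
o/(1/(14114 + D(-174))) = 37444/(1/(14114 - 1/455)) = 37444/(1/(6421869/455)) = 37444/(455/6421869) = 37444*(6421869/455) = 240460462836/455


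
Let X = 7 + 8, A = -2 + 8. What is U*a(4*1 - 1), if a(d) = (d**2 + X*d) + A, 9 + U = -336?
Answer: -20700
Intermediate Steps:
A = 6
X = 15
U = -345 (U = -9 - 336 = -345)
a(d) = 6 + d**2 + 15*d (a(d) = (d**2 + 15*d) + 6 = 6 + d**2 + 15*d)
U*a(4*1 - 1) = -345*(6 + (4*1 - 1)**2 + 15*(4*1 - 1)) = -345*(6 + (4 - 1)**2 + 15*(4 - 1)) = -345*(6 + 3**2 + 15*3) = -345*(6 + 9 + 45) = -345*60 = -20700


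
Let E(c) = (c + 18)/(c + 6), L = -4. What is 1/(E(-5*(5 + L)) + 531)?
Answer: 1/544 ≈ 0.0018382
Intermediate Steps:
E(c) = (18 + c)/(6 + c)
1/(E(-5*(5 + L)) + 531) = 1/((18 - 5*(5 - 4))/(6 - 5*(5 - 4)) + 531) = 1/((18 - 5*1)/(6 - 5*1) + 531) = 1/((18 - 5)/(6 - 5) + 531) = 1/(13/1 + 531) = 1/(1*13 + 531) = 1/(13 + 531) = 1/544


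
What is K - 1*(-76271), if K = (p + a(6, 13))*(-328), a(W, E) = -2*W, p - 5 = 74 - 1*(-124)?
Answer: 13623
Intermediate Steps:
p = 203 (p = 5 + (74 - 1*(-124)) = 5 + (74 + 124) = 5 + 198 = 203)
K = -62648 (K = (203 - 2*6)*(-328) = (203 - 12)*(-328) = 191*(-328) = -62648)
K - 1*(-76271) = -62648 - 1*(-76271) = -62648 + 76271 = 13623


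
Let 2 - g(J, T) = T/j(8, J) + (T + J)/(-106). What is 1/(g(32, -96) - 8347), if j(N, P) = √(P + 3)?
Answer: -273499345/2282508536457 - 89888*√35/2282508536457 ≈ -0.00012006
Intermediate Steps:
j(N, P) = √(3 + P)
g(J, T) = 2 + J/106 + T/106 - T/√(3 + J) (g(J, T) = 2 - (T/(√(3 + J)) + (T + J)/(-106)) = 2 - (T/√(3 + J) + (J + T)*(-1/106)) = 2 - (T/√(3 + J) + (-J/106 - T/106)) = 2 - (-J/106 - T/106 + T/√(3 + J)) = 2 + (J/106 + T/106 - T/√(3 + J)) = 2 + J/106 + T/106 - T/√(3 + J))
1/(g(32, -96) - 8347) = 1/((2 + (1/106)*32 + (1/106)*(-96) - 1*(-96)/√(3 + 32)) - 8347) = 1/((2 + 16/53 - 48/53 - 1*(-96)/√35) - 8347) = 1/((2 + 16/53 - 48/53 - 1*(-96)*√35/35) - 8347) = 1/((2 + 16/53 - 48/53 + 96*√35/35) - 8347) = 1/((74/53 + 96*√35/35) - 8347) = 1/(-442317/53 + 96*√35/35)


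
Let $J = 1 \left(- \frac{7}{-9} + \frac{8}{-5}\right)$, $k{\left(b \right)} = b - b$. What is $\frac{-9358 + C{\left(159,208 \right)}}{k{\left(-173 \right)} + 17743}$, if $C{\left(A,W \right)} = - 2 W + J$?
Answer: $- \frac{439867}{798435} \approx -0.55091$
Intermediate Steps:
$k{\left(b \right)} = 0$
$J = - \frac{37}{45}$ ($J = 1 \left(\left(-7\right) \left(- \frac{1}{9}\right) + 8 \left(- \frac{1}{5}\right)\right) = 1 \left(\frac{7}{9} - \frac{8}{5}\right) = 1 \left(- \frac{37}{45}\right) = - \frac{37}{45} \approx -0.82222$)
$C{\left(A,W \right)} = - \frac{37}{45} - 2 W$ ($C{\left(A,W \right)} = - 2 W - \frac{37}{45} = - \frac{37}{45} - 2 W$)
$\frac{-9358 + C{\left(159,208 \right)}}{k{\left(-173 \right)} + 17743} = \frac{-9358 - \frac{18757}{45}}{0 + 17743} = \frac{-9358 - \frac{18757}{45}}{17743} = \left(-9358 - \frac{18757}{45}\right) \frac{1}{17743} = \left(- \frac{439867}{45}\right) \frac{1}{17743} = - \frac{439867}{798435}$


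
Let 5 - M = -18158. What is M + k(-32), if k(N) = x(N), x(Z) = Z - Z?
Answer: 18163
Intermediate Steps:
M = 18163 (M = 5 - 1*(-18158) = 5 + 18158 = 18163)
x(Z) = 0
k(N) = 0
M + k(-32) = 18163 + 0 = 18163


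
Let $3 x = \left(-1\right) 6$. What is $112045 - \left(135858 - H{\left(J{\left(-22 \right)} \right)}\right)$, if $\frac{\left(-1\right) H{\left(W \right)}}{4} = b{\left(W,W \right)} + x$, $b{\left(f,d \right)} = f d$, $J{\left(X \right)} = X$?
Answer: $-25741$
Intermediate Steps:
$b{\left(f,d \right)} = d f$
$x = -2$ ($x = \frac{\left(-1\right) 6}{3} = \frac{1}{3} \left(-6\right) = -2$)
$H{\left(W \right)} = 8 - 4 W^{2}$ ($H{\left(W \right)} = - 4 \left(W W - 2\right) = - 4 \left(W^{2} - 2\right) = - 4 \left(-2 + W^{2}\right) = 8 - 4 W^{2}$)
$112045 - \left(135858 - H{\left(J{\left(-22 \right)} \right)}\right) = 112045 - \left(135858 - \left(8 - 4 \left(-22\right)^{2}\right)\right) = 112045 - \left(135858 - \left(8 - 1936\right)\right) = 112045 - \left(135858 - -1928\right) = 112045 - \left(135858 + 1928\right) = 112045 - 137786 = -25741$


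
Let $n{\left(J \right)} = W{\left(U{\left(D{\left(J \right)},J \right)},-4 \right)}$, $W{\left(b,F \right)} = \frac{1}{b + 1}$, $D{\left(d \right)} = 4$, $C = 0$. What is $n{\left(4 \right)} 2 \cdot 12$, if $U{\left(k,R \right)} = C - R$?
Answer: $-8$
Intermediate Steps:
$U{\left(k,R \right)} = - R$ ($U{\left(k,R \right)} = 0 - R = - R$)
$W{\left(b,F \right)} = \frac{1}{1 + b}$
$n{\left(J \right)} = \frac{1}{1 - J}$
$n{\left(4 \right)} 2 \cdot 12 = \frac{1}{1 - 4} \cdot 2 \cdot 12 = \frac{1}{-3} \cdot 2 \cdot 12 = \left(- \frac{1}{3}\right) 2 \cdot 12 = \left(- \frac{2}{3}\right) 12 = -8$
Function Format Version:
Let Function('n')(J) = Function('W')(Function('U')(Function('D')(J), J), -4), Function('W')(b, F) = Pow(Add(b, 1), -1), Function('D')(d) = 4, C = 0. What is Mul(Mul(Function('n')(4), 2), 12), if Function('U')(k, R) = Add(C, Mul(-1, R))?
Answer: -8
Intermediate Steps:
Function('U')(k, R) = Mul(-1, R) (Function('U')(k, R) = Add(0, Mul(-1, R)) = Mul(-1, R))
Function('W')(b, F) = Pow(Add(1, b), -1)
Function('n')(J) = Pow(Add(1, Mul(-1, J)), -1)
Mul(Mul(Function('n')(4), 2), 12) = Mul(Mul(Pow(Add(1, Mul(-1, 4)), -1), 2), 12) = Mul(Mul(Pow(Add(1, -4), -1), 2), 12) = Mul(Mul(Pow(-3, -1), 2), 12) = Mul(Mul(Rational(-1, 3), 2), 12) = Mul(Rational(-2, 3), 12) = -8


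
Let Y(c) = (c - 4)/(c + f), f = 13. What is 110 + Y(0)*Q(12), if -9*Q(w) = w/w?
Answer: 12874/117 ≈ 110.03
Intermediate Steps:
Q(w) = -1/9 (Q(w) = -w/(9*w) = -1/9*1 = -1/9)
Y(c) = (-4 + c)/(13 + c) (Y(c) = (c - 4)/(c + 13) = (-4 + c)/(13 + c))
110 + Y(0)*Q(12) = 110 + ((-4 + 0)/(13 + 0))*(-1/9) = 110 + (-4/13)*(-1/9) = 110 + ((1/13)*(-4))*(-1/9) = 110 - 4/13*(-1/9) = 110 + 4/117 = 12874/117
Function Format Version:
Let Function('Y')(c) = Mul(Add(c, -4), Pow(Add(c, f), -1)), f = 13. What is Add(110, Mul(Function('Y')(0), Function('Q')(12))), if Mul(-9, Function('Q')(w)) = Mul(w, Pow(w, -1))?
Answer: Rational(12874, 117) ≈ 110.03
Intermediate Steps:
Function('Q')(w) = Rational(-1, 9) (Function('Q')(w) = Mul(Rational(-1, 9), Mul(w, Pow(w, -1))) = Mul(Rational(-1, 9), 1) = Rational(-1, 9))
Function('Y')(c) = Mul(Pow(Add(13, c), -1), Add(-4, c)) (Function('Y')(c) = Mul(Add(c, -4), Pow(Add(c, 13), -1)) = Mul(Add(-4, c), Pow(Add(13, c), -1)) = Mul(Pow(Add(13, c), -1), Add(-4, c)))
Add(110, Mul(Function('Y')(0), Function('Q')(12))) = Add(110, Mul(Mul(Pow(Add(13, 0), -1), Add(-4, 0)), Rational(-1, 9))) = Add(110, Mul(Mul(Pow(13, -1), -4), Rational(-1, 9))) = Add(110, Mul(Mul(Rational(1, 13), -4), Rational(-1, 9))) = Add(110, Mul(Rational(-4, 13), Rational(-1, 9))) = Add(110, Rational(4, 117)) = Rational(12874, 117)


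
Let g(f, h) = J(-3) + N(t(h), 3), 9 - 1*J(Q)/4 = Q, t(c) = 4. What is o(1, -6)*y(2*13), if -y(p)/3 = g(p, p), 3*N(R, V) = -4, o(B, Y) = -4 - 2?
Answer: 840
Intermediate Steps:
o(B, Y) = -6
J(Q) = 36 - 4*Q
N(R, V) = -4/3 (N(R, V) = (⅓)*(-4) = -4/3)
g(f, h) = 140/3 (g(f, h) = (36 - 4*(-3)) - 4/3 = (36 + 12) - 4/3 = 48 - 4/3 = 140/3)
y(p) = -140 (y(p) = -3*140/3 = -140)
o(1, -6)*y(2*13) = -6*(-140) = 840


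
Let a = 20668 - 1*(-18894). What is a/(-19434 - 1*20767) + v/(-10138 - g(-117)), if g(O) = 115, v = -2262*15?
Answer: 958390744/412180853 ≈ 2.3252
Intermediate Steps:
v = -33930
a = 39562 (a = 20668 + 18894 = 39562)
a/(-19434 - 1*20767) + v/(-10138 - g(-117)) = 39562/(-19434 - 1*20767) - 33930/(-10138 - 1*115) = 39562/(-19434 - 20767) - 33930/(-10138 - 115) = 39562/(-40201) - 33930/(-10253) = 39562*(-1/40201) - 33930*(-1/10253) = -39562/40201 + 33930/10253 = 958390744/412180853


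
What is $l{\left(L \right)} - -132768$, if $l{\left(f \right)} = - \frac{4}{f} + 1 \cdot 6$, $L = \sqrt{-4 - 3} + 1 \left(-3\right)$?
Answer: $\frac{531099}{4} + \frac{i \sqrt{7}}{4} \approx 1.3277 \cdot 10^{5} + 0.66144 i$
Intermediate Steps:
$L = -3 + i \sqrt{7}$ ($L = \sqrt{-7} - 3 = i \sqrt{7} - 3 = -3 + i \sqrt{7} \approx -3.0 + 2.6458 i$)
$l{\left(f \right)} = 6 - \frac{4}{f}$ ($l{\left(f \right)} = - \frac{4}{f} + 6 = 6 - \frac{4}{f}$)
$l{\left(L \right)} - -132768 = \left(6 - \frac{4}{-3 + i \sqrt{7}}\right) - -132768 = \left(6 - \frac{4}{-3 + i \sqrt{7}}\right) + 132768 = 132774 - \frac{4}{-3 + i \sqrt{7}}$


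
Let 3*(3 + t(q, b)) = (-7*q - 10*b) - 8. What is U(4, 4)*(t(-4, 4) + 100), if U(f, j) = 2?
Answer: 542/3 ≈ 180.67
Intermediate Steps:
t(q, b) = -17/3 - 10*b/3 - 7*q/3 (t(q, b) = -3 + ((-7*q - 10*b) - 8)/3 = -3 + ((-10*b - 7*q) - 8)/3 = -3 + (-8 - 10*b - 7*q)/3 = -3 + (-8/3 - 10*b/3 - 7*q/3) = -17/3 - 10*b/3 - 7*q/3)
U(4, 4)*(t(-4, 4) + 100) = 2*((-17/3 - 10/3*4 - 7/3*(-4)) + 100) = 2*((-17/3 - 40/3 + 28/3) + 100) = 2*(-29/3 + 100) = 2*(271/3) = 542/3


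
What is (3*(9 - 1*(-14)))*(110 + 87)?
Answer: 13593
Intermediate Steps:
(3*(9 - 1*(-14)))*(110 + 87) = (3*(9 + 14))*197 = (3*23)*197 = 69*197 = 13593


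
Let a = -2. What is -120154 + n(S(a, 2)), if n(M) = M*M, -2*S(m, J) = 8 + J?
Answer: -120129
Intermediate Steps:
S(m, J) = -4 - J/2 (S(m, J) = -(8 + J)/2 = -4 - J/2)
n(M) = M²
-120154 + n(S(a, 2)) = -120154 + (-4 - ½*2)² = -120154 + (-4 - 1)² = -120154 + (-5)² = -120154 + 25 = -120129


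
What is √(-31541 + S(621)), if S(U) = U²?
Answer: 10*√3541 ≈ 595.06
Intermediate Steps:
√(-31541 + S(621)) = √(-31541 + 621²) = √(-31541 + 385641) = √354100 = 10*√3541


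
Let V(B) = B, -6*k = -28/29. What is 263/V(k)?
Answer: 22881/14 ≈ 1634.4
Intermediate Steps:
k = 14/87 (k = -(-1)*28/29/6 = -(-1)*28*(1/29)/6 = -(-1)*28/(6*29) = -1/6*(-28/29) = 14/87 ≈ 0.16092)
263/V(k) = 263/(14/87) = 263*(87/14) = 22881/14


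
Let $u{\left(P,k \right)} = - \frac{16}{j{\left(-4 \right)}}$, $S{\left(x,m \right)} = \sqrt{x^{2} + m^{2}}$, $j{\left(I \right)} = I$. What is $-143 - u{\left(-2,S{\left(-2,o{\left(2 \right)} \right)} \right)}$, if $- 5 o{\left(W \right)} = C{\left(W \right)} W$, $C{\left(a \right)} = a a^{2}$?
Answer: $-147$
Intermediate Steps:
$C{\left(a \right)} = a^{3}$
$o{\left(W \right)} = - \frac{W^{4}}{5}$ ($o{\left(W \right)} = - \frac{W^{3} W}{5} = - \frac{W^{4}}{5}$)
$S{\left(x,m \right)} = \sqrt{m^{2} + x^{2}}$
$u{\left(P,k \right)} = 4$ ($u{\left(P,k \right)} = - \frac{16}{-4} = \left(-16\right) \left(- \frac{1}{4}\right) = 4$)
$-143 - u{\left(-2,S{\left(-2,o{\left(2 \right)} \right)} \right)} = -143 - 4 = -147$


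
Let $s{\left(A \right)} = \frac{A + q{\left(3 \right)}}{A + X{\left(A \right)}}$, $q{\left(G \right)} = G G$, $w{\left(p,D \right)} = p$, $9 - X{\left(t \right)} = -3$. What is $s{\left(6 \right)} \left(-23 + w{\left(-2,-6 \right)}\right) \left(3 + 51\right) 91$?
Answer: $-102375$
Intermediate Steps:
$X{\left(t \right)} = 12$ ($X{\left(t \right)} = 9 - -3 = 9 + 3 = 12$)
$q{\left(G \right)} = G^{2}$
$s{\left(A \right)} = \frac{9 + A}{12 + A}$ ($s{\left(A \right)} = \frac{A + 3^{2}}{A + 12} = \frac{A + 9}{12 + A} = \frac{9 + A}{12 + A}$)
$s{\left(6 \right)} \left(-23 + w{\left(-2,-6 \right)}\right) \left(3 + 51\right) 91 = \frac{9 + 6}{12 + 6} \left(-23 - 2\right) \left(3 + 51\right) 91 = \frac{1}{18} \cdot 15 \left(\left(-25\right) 54\right) 91 = \frac{1}{18} \cdot 15 \left(-1350\right) 91 = \frac{5}{6} \left(-1350\right) 91 = \left(-1125\right) 91 = -102375$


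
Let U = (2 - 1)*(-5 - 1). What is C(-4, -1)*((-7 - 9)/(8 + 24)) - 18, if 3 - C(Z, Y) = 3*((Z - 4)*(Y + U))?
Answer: 129/2 ≈ 64.500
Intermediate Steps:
U = -6 (U = 1*(-6) = -6)
C(Z, Y) = 3 - 3*(-6 + Y)*(-4 + Z) (C(Z, Y) = 3 - 3*(Z - 4)*(Y - 6) = 3 - 3*(-4 + Z)*(-6 + Y) = 3 - 3*(-6 + Y)*(-4 + Z))
C(-4, -1)*((-7 - 9)/(8 + 24)) - 18 = (-69 + 12*(-1) + 18*(-4) - 3*(-1)*(-4))*((-7 - 9)/(8 + 24)) - 18 = (-69 - 12 - 72 - 12)*(-16/32) - 18 = -(-2640)/32 - 18 = -165*(-½) - 18 = 165/2 - 18 = 129/2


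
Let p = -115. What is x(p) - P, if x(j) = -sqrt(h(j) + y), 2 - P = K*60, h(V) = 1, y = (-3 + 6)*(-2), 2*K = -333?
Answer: -9992 - I*sqrt(5) ≈ -9992.0 - 2.2361*I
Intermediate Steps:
K = -333/2 (K = (1/2)*(-333) = -333/2 ≈ -166.50)
y = -6 (y = 3*(-2) = -6)
P = 9992 (P = 2 - (-333)*60/2 = 2 - 1*(-9990) = 2 + 9990 = 9992)
x(j) = -I*sqrt(5) (x(j) = -sqrt(1 - 6) = -sqrt(-5) = -I*sqrt(5))
x(p) - P = -I*sqrt(5) - 1*9992 = -I*sqrt(5) - 9992 = -9992 - I*sqrt(5)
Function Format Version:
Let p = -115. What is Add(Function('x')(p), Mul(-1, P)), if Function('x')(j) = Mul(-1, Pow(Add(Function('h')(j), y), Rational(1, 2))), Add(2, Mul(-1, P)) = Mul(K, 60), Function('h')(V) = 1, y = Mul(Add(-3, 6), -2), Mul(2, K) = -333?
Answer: Add(-9992, Mul(-1, I, Pow(5, Rational(1, 2)))) ≈ Add(-9992.0, Mul(-2.2361, I))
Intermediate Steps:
K = Rational(-333, 2) (K = Mul(Rational(1, 2), -333) = Rational(-333, 2) ≈ -166.50)
y = -6 (y = Mul(3, -2) = -6)
P = 9992 (P = Add(2, Mul(-1, Mul(Rational(-333, 2), 60))) = Add(2, Mul(-1, -9990)) = Add(2, 9990) = 9992)
Function('x')(j) = Mul(-1, I, Pow(5, Rational(1, 2))) (Function('x')(j) = Mul(-1, Pow(Add(1, -6), Rational(1, 2))) = Mul(-1, Pow(-5, Rational(1, 2))) = Mul(-1, Mul(I, Pow(5, Rational(1, 2)))) = Mul(-1, I, Pow(5, Rational(1, 2))))
Add(Function('x')(p), Mul(-1, P)) = Add(Mul(-1, I, Pow(5, Rational(1, 2))), Mul(-1, 9992)) = Add(Mul(-1, I, Pow(5, Rational(1, 2))), -9992) = Add(-9992, Mul(-1, I, Pow(5, Rational(1, 2))))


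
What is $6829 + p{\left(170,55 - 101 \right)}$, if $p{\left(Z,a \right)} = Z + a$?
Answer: $6953$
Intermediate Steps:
$6829 + p{\left(170,55 - 101 \right)} = 6829 + \left(170 + \left(55 - 101\right)\right) = 6829 + \left(170 - 46\right) = 6829 + 124 = 6953$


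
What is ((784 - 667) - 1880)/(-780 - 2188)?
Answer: 1763/2968 ≈ 0.59400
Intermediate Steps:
((784 - 667) - 1880)/(-780 - 2188) = (117 - 1880)/(-2968) = -1763*(-1/2968) = 1763/2968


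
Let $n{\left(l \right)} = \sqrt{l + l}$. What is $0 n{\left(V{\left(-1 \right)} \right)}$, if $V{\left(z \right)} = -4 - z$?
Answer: $0$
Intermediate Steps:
$n{\left(l \right)} = \sqrt{2} \sqrt{l}$ ($n{\left(l \right)} = \sqrt{2 l} = \sqrt{2} \sqrt{l}$)
$0 n{\left(V{\left(-1 \right)} \right)} = 0 \sqrt{2} \sqrt{-4 - -1} = 0 \sqrt{2} \sqrt{-4 + 1} = 0 \sqrt{2} \sqrt{-3} = 0 \sqrt{2} i \sqrt{3} = 0 i \sqrt{6} = 0$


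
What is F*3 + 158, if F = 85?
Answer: 413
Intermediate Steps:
F*3 + 158 = 85*3 + 158 = 255 + 158 = 413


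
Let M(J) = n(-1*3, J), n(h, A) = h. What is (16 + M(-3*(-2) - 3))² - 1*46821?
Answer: -46652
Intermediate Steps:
M(J) = -3 (M(J) = -1*3 = -3)
(16 + M(-3*(-2) - 3))² - 1*46821 = (16 - 3)² - 1*46821 = 13² - 46821 = 169 - 46821 = -46652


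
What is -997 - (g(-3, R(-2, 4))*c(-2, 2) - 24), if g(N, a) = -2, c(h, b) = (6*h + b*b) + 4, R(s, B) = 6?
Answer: -981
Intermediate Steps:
c(h, b) = 4 + b² + 6*h (c(h, b) = (6*h + b²) + 4 = (b² + 6*h) + 4 = 4 + b² + 6*h)
-997 - (g(-3, R(-2, 4))*c(-2, 2) - 24) = -997 - (-2*(4 + 2² + 6*(-2)) - 24) = -997 - (-2*(4 + 4 - 12) - 24) = -997 - (-2*(-4) - 24) = -997 - (8 - 24) = -997 - 1*(-16) = -997 + 16 = -981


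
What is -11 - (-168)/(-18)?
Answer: -61/3 ≈ -20.333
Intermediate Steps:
-11 - (-168)/(-18) = -11 - (-168)*(-1)/18 = -11 - 8*7/6 = -11 - 28/3 = -61/3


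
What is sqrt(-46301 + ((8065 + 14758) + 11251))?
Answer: I*sqrt(12227) ≈ 110.58*I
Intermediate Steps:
sqrt(-46301 + ((8065 + 14758) + 11251)) = sqrt(-46301 + (22823 + 11251)) = sqrt(-46301 + 34074) = sqrt(-12227) = I*sqrt(12227)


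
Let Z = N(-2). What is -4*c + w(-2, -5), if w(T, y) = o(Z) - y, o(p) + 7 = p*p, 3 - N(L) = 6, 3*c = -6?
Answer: 15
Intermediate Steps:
c = -2 (c = (⅓)*(-6) = -2)
N(L) = -3 (N(L) = 3 - 1*6 = 3 - 6 = -3)
Z = -3
o(p) = -7 + p² (o(p) = -7 + p*p = -7 + p²)
w(T, y) = 2 - y (w(T, y) = (-7 + (-3)²) - y = (-7 + 9) - y = 2 - y)
-4*c + w(-2, -5) = -4*(-2) + (2 - 1*(-5)) = 8 + (2 + 5) = 8 + 7 = 15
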